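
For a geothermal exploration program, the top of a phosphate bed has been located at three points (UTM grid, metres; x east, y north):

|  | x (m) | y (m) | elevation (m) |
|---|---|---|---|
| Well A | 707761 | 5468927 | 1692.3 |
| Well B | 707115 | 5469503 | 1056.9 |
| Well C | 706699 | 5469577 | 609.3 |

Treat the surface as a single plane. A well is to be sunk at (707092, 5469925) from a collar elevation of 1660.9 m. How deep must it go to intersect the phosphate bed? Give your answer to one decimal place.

Two edge vectors: Well A→Well B = (-646, 576, -635.4), Well A→Well C = (-1062, 650, -1083).
Normal n = (Well A→Well B) × (Well A→Well C) = (-210798, -24823.2, 191812).
So ∂z/∂x = −n_x/n_z = 1.098982337 and ∂z/∂y = −n_y/n_z = 0.129414218.
Intercept c from Well A: 1692.3 − 777816.84 − 707756.91 = −1483881.45.
At (707092, 5469925): z_contact = 777081.62 + 707886.07 − 1483881.45 = 1086.24 m.
Depth below ground = 1660.9 − 1086.24 = 574.7 m.

574.7 m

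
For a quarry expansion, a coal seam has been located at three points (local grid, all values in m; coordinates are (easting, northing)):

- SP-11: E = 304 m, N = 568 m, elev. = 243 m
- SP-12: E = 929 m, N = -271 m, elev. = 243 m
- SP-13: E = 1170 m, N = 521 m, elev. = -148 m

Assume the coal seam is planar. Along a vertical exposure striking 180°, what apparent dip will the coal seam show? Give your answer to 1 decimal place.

Let the plane be z = a·E + b·N + c.
SP-12−SP-11: 625a − 839b = 0;  SP-13−SP-11: 866a − 47b = −391.
Solving gives a = −0.47052, b = −0.35051.
Unit vector along 180° is (sin 180°, cos 180°) = (0.0000, -1.0000).
Slope in that direction = a·(0.0000) + b·(-1.0000) = 0.35051.
Apparent dip = arctan|0.35051| = 19.3° (true dip is 30.4°, so apparent ≤ true as expected).

19.3°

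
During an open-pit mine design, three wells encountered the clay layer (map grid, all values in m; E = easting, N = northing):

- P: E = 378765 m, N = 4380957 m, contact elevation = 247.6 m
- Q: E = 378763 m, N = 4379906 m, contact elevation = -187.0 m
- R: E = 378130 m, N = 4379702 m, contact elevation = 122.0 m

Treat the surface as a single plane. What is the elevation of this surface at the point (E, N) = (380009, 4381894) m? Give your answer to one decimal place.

-137.3 m

Let the plane be z = a·E + b·N + c.
Q−P: −2a − 1051b = −434.6;  R−P: −635a − 1255b = −125.6.
Solving gives a = −0.621797180, b = 0.414694191.
Then c = 247.6 − a·378765 − b·4380957 = −1580994.81.
At (380009, 4381894): z = −236288.5 + 1817146.0 − 1580994.81 = -137.3 m.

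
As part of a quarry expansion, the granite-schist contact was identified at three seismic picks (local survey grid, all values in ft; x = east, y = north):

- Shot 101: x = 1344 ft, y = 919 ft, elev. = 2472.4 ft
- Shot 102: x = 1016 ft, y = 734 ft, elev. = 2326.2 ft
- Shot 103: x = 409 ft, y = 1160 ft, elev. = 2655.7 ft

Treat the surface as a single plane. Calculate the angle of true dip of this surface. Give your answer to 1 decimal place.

Two edge vectors: Shot 101→Shot 102 = (-328, -185, -146.2), Shot 101→Shot 103 = (-935, 241, 183.3).
Normal n = (Shot 101→Shot 102) × (Shot 101→Shot 103) = (1323.7, 196819.4, -252023).
So ∂z/∂x = −n_x/n_z = 0.00525 and ∂z/∂y = −n_y/n_z = 0.78096.
Gradient magnitude |∇z| = √(a² + b²) = √(0.00003 + 0.60990) = 0.78098.
True dip = arctan(0.78098) = 38.0°, dipping toward S (azimuth ≈ 180°).

38.0°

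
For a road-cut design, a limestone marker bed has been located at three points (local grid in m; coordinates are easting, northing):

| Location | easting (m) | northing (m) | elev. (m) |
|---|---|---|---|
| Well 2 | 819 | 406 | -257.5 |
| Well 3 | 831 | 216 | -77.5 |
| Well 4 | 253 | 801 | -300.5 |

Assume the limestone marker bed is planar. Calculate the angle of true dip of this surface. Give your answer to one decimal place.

Let the plane be z = a·easting + b·northing + c.
Well 3−Well 2: 12a − 190b = 180;  Well 4−Well 2: −566a + 395b = −43.
Solving gives a = −0.61216, b = −0.98603.
Gradient magnitude |∇z| = √(a² + b²) = √(0.37474 + 0.97226) = 1.16060.
True dip = arctan(1.16060) = 49.3°, dipping toward NNE (azimuth ≈ 032°).

49.3°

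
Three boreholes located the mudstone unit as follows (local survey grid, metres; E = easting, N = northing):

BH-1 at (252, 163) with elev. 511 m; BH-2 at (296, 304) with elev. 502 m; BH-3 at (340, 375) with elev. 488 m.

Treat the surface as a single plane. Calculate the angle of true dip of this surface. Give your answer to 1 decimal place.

Two edge vectors: BH-1→BH-2 = (44, 141, -9), BH-1→BH-3 = (88, 212, -23).
Normal n = (BH-1→BH-2) × (BH-1→BH-3) = (-1335, 220, -3080).
So ∂z/∂E = −n_x/n_z = −0.43344 and ∂z/∂N = −n_y/n_z = 0.07143.
Gradient magnitude |∇z| = √(a² + b²) = √(0.18787 + 0.00510) = 0.43929.
True dip = arctan(0.43929) = 23.7°, dipping toward E (azimuth ≈ 099°).

23.7°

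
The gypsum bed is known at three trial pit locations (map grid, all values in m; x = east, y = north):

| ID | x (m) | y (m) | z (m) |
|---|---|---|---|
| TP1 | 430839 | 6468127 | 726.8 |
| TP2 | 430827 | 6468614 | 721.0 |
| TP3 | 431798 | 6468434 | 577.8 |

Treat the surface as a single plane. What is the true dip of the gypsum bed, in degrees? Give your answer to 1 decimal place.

8.6°

Two edge vectors: TP1→TP2 = (-12, 487, -5.8), TP1→TP3 = (959, 307, -149).
Normal n = (TP1→TP2) × (TP1→TP3) = (-70782.4, -7350.2, -470717).
So ∂z/∂x = −n_x/n_z = −0.15037 and ∂z/∂y = −n_y/n_z = −0.01561.
Gradient magnitude |∇z| = √(a² + b²) = √(0.02261 + 0.00024) = 0.15118.
True dip = arctan(0.15118) = 8.6°, dipping toward E (azimuth ≈ 084°).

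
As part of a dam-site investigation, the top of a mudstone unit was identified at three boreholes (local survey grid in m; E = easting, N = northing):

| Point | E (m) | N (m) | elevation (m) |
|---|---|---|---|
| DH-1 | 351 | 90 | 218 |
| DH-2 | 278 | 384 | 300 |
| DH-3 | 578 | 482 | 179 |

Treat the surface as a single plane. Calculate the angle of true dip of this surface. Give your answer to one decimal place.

Two edge vectors: DH-1→DH-2 = (-73, 294, 82), DH-1→DH-3 = (227, 392, -39).
Normal n = (DH-1→DH-2) × (DH-1→DH-3) = (-43610, 15767, -95354).
So ∂z/∂E = −n_x/n_z = −0.45735 and ∂z/∂N = −n_y/n_z = 0.16535.
Gradient magnitude |∇z| = √(a² + b²) = √(0.20917 + 0.02734) = 0.48632.
True dip = arctan(0.48632) = 25.9°, dipping toward ESE (azimuth ≈ 110°).

25.9°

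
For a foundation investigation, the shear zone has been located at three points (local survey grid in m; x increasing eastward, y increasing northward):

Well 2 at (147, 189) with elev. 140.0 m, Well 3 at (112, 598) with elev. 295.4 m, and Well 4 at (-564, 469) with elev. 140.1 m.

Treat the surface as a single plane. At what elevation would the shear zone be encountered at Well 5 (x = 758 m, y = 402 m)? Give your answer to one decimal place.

Two edge vectors: Well 2→Well 3 = (-35, 409, 155.4), Well 2→Well 4 = (-711, 280, 0.1).
Normal n = (Well 2→Well 3) × (Well 2→Well 4) = (-43471.1, -110485.9, 280999).
So ∂z/∂x = −n_x/n_z = 0.15470 and ∂z/∂y = −n_y/n_z = 0.39319.
Intercept c from Well 2: 140 − 22.74 − 74.31 = 42.95.
At (758, 402): z = 117.3 + 158.1 + 42.95 = 318.3 m.

318.3 m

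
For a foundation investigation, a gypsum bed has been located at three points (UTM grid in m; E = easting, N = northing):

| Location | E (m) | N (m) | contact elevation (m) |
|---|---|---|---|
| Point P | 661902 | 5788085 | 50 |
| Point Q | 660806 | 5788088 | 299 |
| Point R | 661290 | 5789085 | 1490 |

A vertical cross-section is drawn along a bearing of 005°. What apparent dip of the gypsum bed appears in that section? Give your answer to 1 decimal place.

Let the plane be z = a·E + b·N + c.
Point Q−Point P: −1096a + 3b = 249;  Point R−Point P: −612a + 1000b = 1440.
Solving gives a = −0.22362, b = 1.30314.
Unit vector along 005° is (sin 5°, cos 5°) = (0.0872, 0.9962).
Slope in that direction = a·(0.0872) + b·(0.9962) = 1.27869.
Apparent dip = arctan|1.27869| = 52.0° (true dip is 52.9°, so apparent ≤ true as expected).

52.0°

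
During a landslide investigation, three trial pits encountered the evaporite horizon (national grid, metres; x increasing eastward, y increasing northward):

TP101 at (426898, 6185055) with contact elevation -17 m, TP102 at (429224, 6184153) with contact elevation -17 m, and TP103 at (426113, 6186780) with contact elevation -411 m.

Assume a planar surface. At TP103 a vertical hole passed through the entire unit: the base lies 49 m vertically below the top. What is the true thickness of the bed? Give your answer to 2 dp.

46.97 m

Let the plane be z = a·x + b·y + c.
TP102−TP101: 2326a − 902b = 0;  TP103−TP101: −785a + 1725b = −394.
Solving gives a = −0.10755, b = −0.27735.
|∇z| = √(a²+b²) = 0.29747, so dip δ = arctan(0.29747) = 16.57°.
True thickness = vertical thickness × cos δ = 49 × cos 16.57° = 46.97 m.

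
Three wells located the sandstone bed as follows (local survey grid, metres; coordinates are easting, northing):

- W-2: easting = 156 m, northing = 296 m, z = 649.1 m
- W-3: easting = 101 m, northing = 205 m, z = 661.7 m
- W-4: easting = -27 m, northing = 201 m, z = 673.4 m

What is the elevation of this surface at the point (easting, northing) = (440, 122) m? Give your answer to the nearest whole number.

639 m

Let the plane be z = a·easting + b·northing + c.
W-3−W-2: −55a − 91b = 12.6;  W-4−W-2: −183a − 95b = 24.3.
Solving gives a = −0.08876, b = −0.08482.
Then c = 649.1 − a·156 − b·296 = 688.05.
At (440, 122): z = −39.1 − 10.3 + 688.05 = 638.7 m.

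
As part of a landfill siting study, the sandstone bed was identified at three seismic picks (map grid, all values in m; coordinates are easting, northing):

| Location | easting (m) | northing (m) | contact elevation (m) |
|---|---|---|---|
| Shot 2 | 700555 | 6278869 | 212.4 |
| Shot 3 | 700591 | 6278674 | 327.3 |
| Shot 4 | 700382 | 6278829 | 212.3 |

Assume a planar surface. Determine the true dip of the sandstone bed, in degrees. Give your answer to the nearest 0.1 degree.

30.1°

Let the plane be z = a·easting + b·northing + c.
Shot 3−Shot 2: 36a − 195b = 114.9;  Shot 4−Shot 2: −173a − 40b = −0.1.
Solving gives a = 0.13122, b = −0.56501.
Gradient magnitude |∇z| = √(a² + b²) = √(0.01722 + 0.31923) = 0.58004.
True dip = arctan(0.58004) = 30.1°, dipping toward NNW (azimuth ≈ 347°).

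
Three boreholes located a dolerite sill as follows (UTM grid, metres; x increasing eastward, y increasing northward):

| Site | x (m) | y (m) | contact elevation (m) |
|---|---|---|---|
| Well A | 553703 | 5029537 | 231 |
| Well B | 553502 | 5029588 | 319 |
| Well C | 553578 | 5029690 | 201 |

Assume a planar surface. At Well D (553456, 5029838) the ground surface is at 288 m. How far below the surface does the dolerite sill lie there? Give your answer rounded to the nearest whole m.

Let the plane be z = a·x + b·y + c.
Well B−Well A: −201a + 51b = 88;  Well C−Well A: −125a + 153b = −30.
Solving gives a = −0.61506276, b = −0.69858069.
Then c = 231 − a·553703 − b·5029537 = 3854330.51.
At (553456, 5029838): z_contact = −340410.2 − 3513747.7 + 3854330.51 = 172.6 m.
Depth below ground = 288 − 172.6 = 115 m.

115 m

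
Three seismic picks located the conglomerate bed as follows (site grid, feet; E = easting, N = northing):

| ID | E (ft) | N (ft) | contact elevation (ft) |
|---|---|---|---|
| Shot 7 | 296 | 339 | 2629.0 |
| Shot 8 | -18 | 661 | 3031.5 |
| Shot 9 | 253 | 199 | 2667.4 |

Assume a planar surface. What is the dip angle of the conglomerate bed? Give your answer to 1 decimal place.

Let the plane be z = a·E + b·N + c.
Shot 8−Shot 7: −314a + 322b = 402.5;  Shot 9−Shot 7: −43a − 140b = 38.4.
Solving gives a = −1.18871, b = 0.09082.
Gradient magnitude |∇z| = √(a² + b²) = √(1.41304 + 0.00825) = 1.19218.
True dip = arctan(1.19218) = 50.0°, dipping toward E (azimuth ≈ 094°).

50.0°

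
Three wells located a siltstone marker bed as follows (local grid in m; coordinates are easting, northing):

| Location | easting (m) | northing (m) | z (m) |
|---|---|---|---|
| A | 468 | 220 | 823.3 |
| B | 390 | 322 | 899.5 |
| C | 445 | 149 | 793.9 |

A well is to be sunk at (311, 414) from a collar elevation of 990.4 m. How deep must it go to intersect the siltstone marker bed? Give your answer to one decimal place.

Let the plane be z = a·easting + b·northing + c.
B−A: −78a + 102b = 76.2;  C−A: −23a − 71b = −29.4.
Solving gives a = −0.30586, b = 0.51317.
Then c = 823.3 − a·468 − b·220 = 853.55.
At (311, 414): z_contact = −95.12 + 212.45 + 853.55 = 970.87 m.
Depth below ground = 990.4 − 970.87 = 19.5 m.

19.5 m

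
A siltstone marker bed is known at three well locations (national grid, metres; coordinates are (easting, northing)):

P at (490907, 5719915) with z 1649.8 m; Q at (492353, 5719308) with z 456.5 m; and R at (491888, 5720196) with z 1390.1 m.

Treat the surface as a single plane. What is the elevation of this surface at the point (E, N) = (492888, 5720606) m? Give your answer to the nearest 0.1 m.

1223.4 m

Let the plane be z = a·E + b·N + c.
Q−P: 1446a − 607b = −1193.3;  R−P: 981a + 281b = −259.7.
Solving gives a = −0.492072913, b = 0.793678035.
Then c = 1649.8 − a·490907 − b·5719915 = −4296559.06.
At (492888, 5720606): z = −242536.8 + 4540319.3 − 4296559.06 = 1223.4 m.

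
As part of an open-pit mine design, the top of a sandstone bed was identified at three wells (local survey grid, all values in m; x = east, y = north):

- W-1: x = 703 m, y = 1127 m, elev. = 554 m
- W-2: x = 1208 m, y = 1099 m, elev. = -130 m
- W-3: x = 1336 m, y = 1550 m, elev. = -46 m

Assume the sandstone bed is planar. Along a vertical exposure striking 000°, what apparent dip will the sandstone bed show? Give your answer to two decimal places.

29.33°

Let the plane be z = a·x + b·y + c.
W-2−W-1: 505a − 28b = −684;  W-3−W-1: 633a + 423b = −600.
Solving gives a = −1.32330, b = 0.56182.
Unit vector along 000° is (sin 0°, cos 0°) = (0.0000, 1.0000).
Slope in that direction = a·(0.0000) + b·(1.0000) = 0.56182.
Apparent dip = arctan|0.56182| = 29.33° (true dip is 55.2°, so apparent ≤ true as expected).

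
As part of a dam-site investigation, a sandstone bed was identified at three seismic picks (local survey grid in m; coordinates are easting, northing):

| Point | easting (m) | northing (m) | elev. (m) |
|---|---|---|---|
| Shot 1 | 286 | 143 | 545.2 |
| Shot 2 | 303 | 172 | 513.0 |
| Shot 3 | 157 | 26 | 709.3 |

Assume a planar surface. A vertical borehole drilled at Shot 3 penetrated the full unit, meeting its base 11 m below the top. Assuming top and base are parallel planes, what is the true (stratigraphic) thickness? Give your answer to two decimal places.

7.93 m

Two edge vectors: Shot 1→Shot 2 = (17, 29, -32.2), Shot 1→Shot 3 = (-129, -117, 164.1).
Normal n = (Shot 1→Shot 2) × (Shot 1→Shot 3) = (991.5, 1364.1, 1752).
So ∂z/∂easting = −n_x/n_z = −0.56592 and ∂z/∂northing = −n_y/n_z = −0.77860.
|∇z| = √(a²+b²) = 0.96254, so dip δ = arctan(0.96254) = 43.91°.
True thickness = vertical thickness × cos δ = 11 × cos 43.91° = 7.93 m.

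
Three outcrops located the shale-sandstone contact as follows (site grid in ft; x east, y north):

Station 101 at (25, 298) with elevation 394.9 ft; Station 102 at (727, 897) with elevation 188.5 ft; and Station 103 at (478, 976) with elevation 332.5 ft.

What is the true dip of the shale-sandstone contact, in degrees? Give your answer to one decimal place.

Two edge vectors: Station 101→Station 102 = (702, 599, -206.4), Station 101→Station 103 = (453, 678, -62.4).
Normal n = (Station 101→Station 102) × (Station 101→Station 103) = (102561.6, -49694.4, 204609).
So ∂z/∂x = −n_x/n_z = −0.50126 and ∂z/∂y = −n_y/n_z = 0.24287.
Gradient magnitude |∇z| = √(a² + b²) = √(0.25126 + 0.05899) = 0.55700.
True dip = arctan(0.55700) = 29.1°, dipping toward ESE (azimuth ≈ 116°).

29.1°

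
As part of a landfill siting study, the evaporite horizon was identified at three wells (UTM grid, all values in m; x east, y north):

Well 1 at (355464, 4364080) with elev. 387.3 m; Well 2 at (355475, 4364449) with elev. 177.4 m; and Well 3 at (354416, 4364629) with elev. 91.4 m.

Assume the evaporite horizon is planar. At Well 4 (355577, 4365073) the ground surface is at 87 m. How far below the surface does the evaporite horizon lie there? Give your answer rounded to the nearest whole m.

Let the plane be z = a·x + b·y + c.
Well 2−Well 1: 11a + 369b = −209.9;  Well 3−Well 1: −1048a + 549b = −295.9.
Solving gives a = −0.01539907, b = −0.56837564.
Then c = 387.3 − a·355464 − b·4364080 = 2486297.87.
At (355577, 4365073): z_contact = −5475.6 − 2481001.1 + 2486297.87 = -178.8 m.
Depth below ground = 87 − (-178.8) = 266 m.

266 m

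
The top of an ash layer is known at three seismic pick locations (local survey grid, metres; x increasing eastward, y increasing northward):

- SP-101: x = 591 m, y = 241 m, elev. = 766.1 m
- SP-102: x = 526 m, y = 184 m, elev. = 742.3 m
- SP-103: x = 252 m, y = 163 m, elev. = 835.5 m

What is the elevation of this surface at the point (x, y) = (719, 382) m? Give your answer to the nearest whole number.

Two edge vectors: SP-101→SP-102 = (-65, -57, -23.8), SP-101→SP-103 = (-339, -78, 69.4).
Normal n = (SP-101→SP-102) × (SP-101→SP-103) = (-5812.2, 12579.2, -14253).
So ∂z/∂x = −n_x/n_z = −0.40779 and ∂z/∂y = −n_y/n_z = 0.88257.
Intercept c from SP-101: 766.1 + 241.00 − 212.70 = 794.40.
At (719, 382): z = −293.2 + 337.1 + 794.40 = 838.3 m.

838 m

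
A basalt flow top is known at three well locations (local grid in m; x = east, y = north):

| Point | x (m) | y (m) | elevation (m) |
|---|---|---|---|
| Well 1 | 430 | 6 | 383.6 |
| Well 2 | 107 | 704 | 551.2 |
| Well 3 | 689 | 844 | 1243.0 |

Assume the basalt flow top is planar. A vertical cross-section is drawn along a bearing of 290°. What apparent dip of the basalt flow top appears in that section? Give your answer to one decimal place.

35.5°

Two edge vectors: Well 1→Well 2 = (-323, 698, 167.6), Well 1→Well 3 = (259, 838, 859.4).
Normal n = (Well 1→Well 2) × (Well 1→Well 3) = (459412.4, 320994.6, -451456).
So ∂z/∂x = −n_x/n_z = 1.01762 and ∂z/∂y = −n_y/n_z = 0.71102.
Unit vector along 290° is (sin 290°, cos 290°) = (-0.9397, 0.3420).
Slope in that direction = a·(-0.9397) + b·(0.3420) = −0.71307.
Apparent dip = arctan|0.71307| = 35.5° (true dip is 51.1°, so apparent ≤ true as expected).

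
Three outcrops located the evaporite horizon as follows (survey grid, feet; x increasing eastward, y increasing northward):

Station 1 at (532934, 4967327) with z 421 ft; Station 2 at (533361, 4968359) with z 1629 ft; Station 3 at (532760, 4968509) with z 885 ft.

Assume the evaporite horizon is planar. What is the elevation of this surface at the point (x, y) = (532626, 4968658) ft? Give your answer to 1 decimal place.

788.1 ft

Two edge vectors: Station 1→Station 2 = (427, 1032, 1208), Station 1→Station 3 = (-174, 1182, 464).
Normal n = (Station 1→Station 2) × (Station 1→Station 3) = (-949008, -408320, 684282).
So ∂z/∂x = −n_x/n_z = 1.386866818 and ∂z/∂y = −n_y/n_z = 0.596713051.
Intercept c from Station 1: 421 − 739108.48 − 2964068.85 = −3702756.33.
At (532626, 4968658): z = 738681.3 + 2964863.1 − 3702756.33 = 788.1 ft.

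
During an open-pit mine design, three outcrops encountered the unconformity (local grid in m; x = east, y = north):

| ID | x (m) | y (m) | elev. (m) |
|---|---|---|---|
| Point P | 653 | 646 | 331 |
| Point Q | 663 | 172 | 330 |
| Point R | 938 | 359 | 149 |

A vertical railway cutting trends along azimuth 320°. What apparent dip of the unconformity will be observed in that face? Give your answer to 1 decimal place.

Two edge vectors: Point P→Point Q = (10, -474, -1), Point P→Point R = (285, -287, -182).
Normal n = (Point P→Point Q) × (Point P→Point R) = (85981, 1535, 132220).
So ∂z/∂x = −n_x/n_z = −0.65029 and ∂z/∂y = −n_y/n_z = −0.01161.
Unit vector along 320° is (sin 320°, cos 320°) = (-0.6428, 0.7660).
Slope in that direction = a·(-0.6428) + b·(0.7660) = 0.40910.
Apparent dip = arctan|0.40910| = 22.2° (true dip is 33.0°, so apparent ≤ true as expected).

22.2°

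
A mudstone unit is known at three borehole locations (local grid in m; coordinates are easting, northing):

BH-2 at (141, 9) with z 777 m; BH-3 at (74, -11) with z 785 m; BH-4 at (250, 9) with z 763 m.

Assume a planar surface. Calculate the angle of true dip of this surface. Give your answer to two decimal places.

7.52°

Two edge vectors: BH-2→BH-3 = (-67, -20, 8), BH-2→BH-4 = (109, 0, -14).
Normal n = (BH-2→BH-3) × (BH-2→BH-4) = (280, -66, 2180).
So ∂z/∂easting = −n_x/n_z = −0.12844 and ∂z/∂northing = −n_y/n_z = 0.03028.
Gradient magnitude |∇z| = √(a² + b²) = √(0.01650 + 0.00092) = 0.13196.
True dip = arctan(0.13196) = 7.52°, dipping toward ESE (azimuth ≈ 103°).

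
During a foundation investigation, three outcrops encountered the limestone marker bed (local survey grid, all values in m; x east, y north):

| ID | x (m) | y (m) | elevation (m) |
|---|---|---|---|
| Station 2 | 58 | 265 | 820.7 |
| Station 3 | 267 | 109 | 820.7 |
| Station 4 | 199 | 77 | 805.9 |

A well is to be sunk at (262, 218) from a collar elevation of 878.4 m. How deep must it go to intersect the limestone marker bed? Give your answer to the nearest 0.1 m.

Two edge vectors: Station 2→Station 3 = (209, -156, 0), Station 2→Station 4 = (141, -188, -14.8).
Normal n = (Station 2→Station 3) × (Station 2→Station 4) = (2308.8, 3093.2, -17296).
So ∂z/∂x = −n_x/n_z = 0.13349 and ∂z/∂y = −n_y/n_z = 0.17884.
Intercept c from Station 2: 820.7 − 7.74 − 47.39 = 765.57.
At (262, 218): z_contact = 34.97 + 38.99 + 765.57 = 839.53 m.
Depth below ground = 878.4 − 839.53 = 38.9 m.

38.9 m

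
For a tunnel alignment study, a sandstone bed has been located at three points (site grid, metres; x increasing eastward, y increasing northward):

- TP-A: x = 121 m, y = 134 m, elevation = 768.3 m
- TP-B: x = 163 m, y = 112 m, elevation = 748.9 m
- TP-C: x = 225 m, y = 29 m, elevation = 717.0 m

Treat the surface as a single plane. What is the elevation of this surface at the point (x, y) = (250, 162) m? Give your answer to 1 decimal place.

714.9 m

Let the plane be z = a·x + b·y + c.
TP-B−TP-A: 42a − 22b = −19.4;  TP-C−TP-A: 104a − 105b = −51.3.
Solving gives a = −0.42809, b = 0.06456.
Then c = 768.3 − a·121 − b·134 = 811.45.
At (250, 162): z = −107.0 + 10.5 + 811.45 = 714.9 m.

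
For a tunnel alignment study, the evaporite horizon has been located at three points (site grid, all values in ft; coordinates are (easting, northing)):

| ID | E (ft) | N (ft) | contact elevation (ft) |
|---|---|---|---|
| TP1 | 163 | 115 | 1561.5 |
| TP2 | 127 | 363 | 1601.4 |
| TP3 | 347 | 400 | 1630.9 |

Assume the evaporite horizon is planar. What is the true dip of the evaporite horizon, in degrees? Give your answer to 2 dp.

Two edge vectors: TP1→TP2 = (-36, 248, 39.9), TP1→TP3 = (184, 285, 69.4).
Normal n = (TP1→TP2) × (TP1→TP3) = (5839.7, 9840, -55892).
So ∂z/∂E = −n_x/n_z = 0.10448 and ∂z/∂N = −n_y/n_z = 0.17605.
Gradient magnitude |∇z| = √(a² + b²) = √(0.01092 + 0.03099) = 0.20472.
True dip = arctan(0.20472) = 11.57°, dipping toward SSW (azimuth ≈ 211°).

11.57°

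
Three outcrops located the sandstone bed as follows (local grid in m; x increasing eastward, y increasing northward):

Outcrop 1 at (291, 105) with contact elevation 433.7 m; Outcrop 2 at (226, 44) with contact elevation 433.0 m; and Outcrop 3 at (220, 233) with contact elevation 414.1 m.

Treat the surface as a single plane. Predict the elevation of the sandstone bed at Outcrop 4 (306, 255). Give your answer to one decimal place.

Let the plane be z = a·x + b·y + c.
Outcrop 2−Outcrop 1: −65a − 61b = −0.7;  Outcrop 3−Outcrop 1: −71a + 128b = −19.6.
Solving gives a = 0.10159, b = −0.09677.
Then c = 433.7 − a·291 − b·105 = 414.30.
At (306, 255): z = 31.1 − 24.7 + 414.30 = 420.7 m.

420.7 m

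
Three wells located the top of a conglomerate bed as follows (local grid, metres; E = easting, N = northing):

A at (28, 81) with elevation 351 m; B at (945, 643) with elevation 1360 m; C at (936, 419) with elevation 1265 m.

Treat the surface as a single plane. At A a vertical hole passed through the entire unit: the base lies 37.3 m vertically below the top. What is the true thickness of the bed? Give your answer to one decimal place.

27.1 m

Two edge vectors: A→B = (917, 562, 1009), A→C = (908, 338, 914).
Normal n = (A→B) × (A→C) = (172626, 78034, -200350).
So ∂z/∂E = −n_x/n_z = 0.86162 and ∂z/∂N = −n_y/n_z = 0.38949.
|∇z| = √(a²+b²) = 0.94557, so dip δ = arctan(0.94557) = 43.40°.
True thickness = vertical thickness × cos δ = 37.3 × cos 43.40° = 27.1 m.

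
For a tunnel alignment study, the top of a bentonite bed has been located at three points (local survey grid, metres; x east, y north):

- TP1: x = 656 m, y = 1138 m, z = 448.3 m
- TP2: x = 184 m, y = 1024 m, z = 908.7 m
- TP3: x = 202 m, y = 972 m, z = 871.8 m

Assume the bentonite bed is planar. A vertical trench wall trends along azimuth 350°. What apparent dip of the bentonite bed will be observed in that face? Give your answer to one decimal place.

Two edge vectors: TP1→TP2 = (-472, -114, 460.4), TP1→TP3 = (-454, -166, 423.5).
Normal n = (TP1→TP2) × (TP1→TP3) = (28147.4, -9129.6, 26596).
So ∂z/∂x = −n_x/n_z = −1.05833 and ∂z/∂y = −n_y/n_z = 0.34327.
Unit vector along 350° is (sin 350°, cos 350°) = (-0.1736, 0.9848).
Slope in that direction = a·(-0.1736) + b·(0.9848) = 0.52183.
Apparent dip = arctan|0.52183| = 27.6° (true dip is 48.1°, so apparent ≤ true as expected).

27.6°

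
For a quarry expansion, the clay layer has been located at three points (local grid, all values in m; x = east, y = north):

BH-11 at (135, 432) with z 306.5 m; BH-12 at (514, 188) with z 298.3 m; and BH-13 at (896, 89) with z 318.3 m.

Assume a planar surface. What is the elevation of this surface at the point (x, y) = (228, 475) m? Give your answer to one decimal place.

Let the plane be z = a·x + b·y + c.
BH-12−BH-11: 379a − 244b = −8.2;  BH-13−BH-11: 761a − 343b = 11.8.
Solving gives a = 0.10221, b = 0.19237.
Then c = 306.5 − a·135 − b·432 = 209.60.
At (228, 475): z = 23.3 + 91.4 + 209.60 = 324.3 m.

324.3 m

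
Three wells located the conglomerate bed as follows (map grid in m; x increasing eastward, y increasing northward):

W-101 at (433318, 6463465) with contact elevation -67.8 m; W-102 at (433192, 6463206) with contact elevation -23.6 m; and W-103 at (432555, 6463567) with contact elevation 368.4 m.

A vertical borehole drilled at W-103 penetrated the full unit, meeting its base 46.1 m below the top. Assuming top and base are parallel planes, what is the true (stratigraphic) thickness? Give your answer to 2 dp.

Two edge vectors: W-101→W-102 = (-126, -259, 44.2), W-101→W-103 = (-763, 102, 436.2).
Normal n = (W-101→W-102) × (W-101→W-103) = (-117484.2, 21236.6, -210469).
So ∂z/∂x = −n_x/n_z = −0.55820 and ∂z/∂y = −n_y/n_z = 0.10090.
|∇z| = √(a²+b²) = 0.56725, so dip δ = arctan(0.56725) = 29.56°.
True thickness = vertical thickness × cos δ = 46.1 × cos 29.56° = 40.10 m.

40.10 m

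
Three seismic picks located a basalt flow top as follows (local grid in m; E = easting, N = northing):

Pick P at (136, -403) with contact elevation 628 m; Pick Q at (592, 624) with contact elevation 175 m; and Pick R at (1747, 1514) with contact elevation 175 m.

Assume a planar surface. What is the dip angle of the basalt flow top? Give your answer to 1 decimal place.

Two edge vectors: Pick P→Pick Q = (456, 1027, -453), Pick P→Pick R = (1611, 1917, -453).
Normal n = (Pick P→Pick Q) × (Pick P→Pick R) = (403170, -523215, -780345).
So ∂z/∂E = −n_x/n_z = 0.51666 and ∂z/∂N = −n_y/n_z = −0.67049.
Gradient magnitude |∇z| = √(a² + b²) = √(0.26693 + 0.44956) = 0.84646.
True dip = arctan(0.84646) = 40.2°, dipping toward NW (azimuth ≈ 322°).

40.2°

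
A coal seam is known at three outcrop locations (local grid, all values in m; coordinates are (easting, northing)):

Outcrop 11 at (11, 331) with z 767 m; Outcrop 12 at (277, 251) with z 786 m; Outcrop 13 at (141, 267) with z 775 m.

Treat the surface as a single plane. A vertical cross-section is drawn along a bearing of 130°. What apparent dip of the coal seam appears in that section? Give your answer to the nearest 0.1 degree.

1.9°

Let the plane be z = a·E + b·N + c.
Outcrop 12−Outcrop 11: 266a − 80b = 19;  Outcrop 13−Outcrop 11: 130a − 64b = 8.
Solving gives a = 0.08696, b = 0.05163.
Unit vector along 130° is (sin 130°, cos 130°) = (0.7660, -0.6428).
Slope in that direction = a·(0.7660) + b·(-0.6428) = 0.03343.
Apparent dip = arctan|0.03343| = 1.9° (true dip is 5.8°, so apparent ≤ true as expected).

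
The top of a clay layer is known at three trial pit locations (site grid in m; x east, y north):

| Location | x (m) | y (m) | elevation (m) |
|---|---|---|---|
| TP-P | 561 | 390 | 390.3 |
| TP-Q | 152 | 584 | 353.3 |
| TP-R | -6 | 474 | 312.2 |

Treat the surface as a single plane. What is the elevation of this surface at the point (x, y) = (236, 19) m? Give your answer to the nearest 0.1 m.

284.8 m

Let the plane be z = a·x + b·y + c.
TP-Q−TP-P: −409a + 194b = −37;  TP-R−TP-P: −567a + 84b = −78.1.
Solving gives a = 0.15922, b = 0.14494.
Then c = 390.3 − a·561 − b·390 = 244.45.
At (236, 19): z = 37.6 + 2.8 + 244.45 = 284.8 m.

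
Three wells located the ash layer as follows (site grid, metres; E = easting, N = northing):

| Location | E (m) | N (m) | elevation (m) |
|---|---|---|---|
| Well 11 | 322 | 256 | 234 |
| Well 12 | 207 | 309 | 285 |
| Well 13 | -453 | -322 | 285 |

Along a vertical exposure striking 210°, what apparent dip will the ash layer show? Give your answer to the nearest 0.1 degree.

Let the plane be z = a·E + b·N + c.
Well 12−Well 11: −115a + 53b = 51;  Well 13−Well 11: −775a − 578b = 51.
Solving gives a = −0.29923, b = 0.31299.
Unit vector along 210° is (sin 210°, cos 210°) = (-0.5000, -0.8660).
Slope in that direction = a·(-0.5000) + b·(-0.8660) = −0.12144.
Apparent dip = arctan|0.12144| = 6.9° (true dip is 23.4°, so apparent ≤ true as expected).

6.9°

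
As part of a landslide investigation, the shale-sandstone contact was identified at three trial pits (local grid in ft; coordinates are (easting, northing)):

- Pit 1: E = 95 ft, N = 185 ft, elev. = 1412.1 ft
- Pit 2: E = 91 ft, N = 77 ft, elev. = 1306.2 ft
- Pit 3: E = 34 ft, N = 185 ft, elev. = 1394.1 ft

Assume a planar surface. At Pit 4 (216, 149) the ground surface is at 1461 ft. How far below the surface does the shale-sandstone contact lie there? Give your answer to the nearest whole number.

Let the plane be z = a·E + b·N + c.
Pit 2−Pit 1: −4a − 108b = −105.9;  Pit 3−Pit 1: −61a + 0b = −18.
Solving gives a = 0.29508, b = 0.96963.
Then c = 1412.1 − a·95 − b·185 = 1204.69.
At (216, 149): z_contact = 63.7 + 144.5 + 1204.69 = 1412.9 ft.
Depth below ground = 1461 − 1412.9 = 48 ft.

48 ft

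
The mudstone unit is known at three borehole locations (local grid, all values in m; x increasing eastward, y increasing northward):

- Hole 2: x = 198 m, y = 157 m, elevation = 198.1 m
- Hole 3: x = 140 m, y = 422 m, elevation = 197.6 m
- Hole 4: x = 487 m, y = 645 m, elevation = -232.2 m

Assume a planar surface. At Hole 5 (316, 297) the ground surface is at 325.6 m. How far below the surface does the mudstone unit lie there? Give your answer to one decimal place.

289.0 m

Two edge vectors: Hole 2→Hole 3 = (-58, 265, -0.5), Hole 2→Hole 4 = (289, 488, -430.3).
Normal n = (Hole 2→Hole 3) × (Hole 2→Hole 4) = (-113785.5, -25101.9, -104889).
So ∂z/∂x = −n_x/n_z = −1.08482 and ∂z/∂y = −n_y/n_z = −0.23932.
Intercept c from Hole 2: 198.1 + 214.79 + 37.57 = 450.47.
At (316, 297): z_contact = −342.80 − 71.08 + 450.47 = 36.59 m.
Depth below ground = 325.6 − 36.59 = 289.0 m.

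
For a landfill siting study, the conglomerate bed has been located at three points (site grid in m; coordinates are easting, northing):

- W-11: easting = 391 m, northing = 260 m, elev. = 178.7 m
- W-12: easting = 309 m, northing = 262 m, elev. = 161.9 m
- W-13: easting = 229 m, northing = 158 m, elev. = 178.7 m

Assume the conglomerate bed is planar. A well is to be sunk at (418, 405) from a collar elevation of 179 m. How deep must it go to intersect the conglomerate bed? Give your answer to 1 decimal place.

Two edge vectors: W-11→W-12 = (-82, 2, -16.8), W-11→W-13 = (-162, -102, 0).
Normal n = (W-11→W-12) × (W-11→W-13) = (-1713.6, 2721.6, 8688).
So ∂z/∂easting = −n_x/n_z = 0.19724 and ∂z/∂northing = −n_y/n_z = −0.31326.
Intercept c from W-11: 178.7 − 77.12 + 81.45 = 183.03.
At (418, 405): z_contact = 82.45 − 126.87 + 183.03 = 138.60 m.
Depth below ground = 179 − 138.60 = 40.4 m.

40.4 m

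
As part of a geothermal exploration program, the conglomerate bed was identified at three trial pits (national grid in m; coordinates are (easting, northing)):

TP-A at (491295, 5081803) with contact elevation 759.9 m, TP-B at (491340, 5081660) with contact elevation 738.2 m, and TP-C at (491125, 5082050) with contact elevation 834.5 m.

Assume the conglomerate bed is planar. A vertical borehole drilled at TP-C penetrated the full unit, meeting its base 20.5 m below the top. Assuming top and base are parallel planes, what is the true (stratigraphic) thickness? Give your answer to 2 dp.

Let the plane be z = a·E + b·N + c.
TP-B−TP-A: 45a − 143b = −21.7;  TP-C−TP-A: −170a + 247b = 74.6.
Solving gives a = −0.40227, b = 0.02516.
|∇z| = √(a²+b²) = 0.40305, so dip δ = arctan(0.40305) = 21.95°.
True thickness = vertical thickness × cos δ = 20.5 × cos 21.95° = 19.01 m.

19.01 m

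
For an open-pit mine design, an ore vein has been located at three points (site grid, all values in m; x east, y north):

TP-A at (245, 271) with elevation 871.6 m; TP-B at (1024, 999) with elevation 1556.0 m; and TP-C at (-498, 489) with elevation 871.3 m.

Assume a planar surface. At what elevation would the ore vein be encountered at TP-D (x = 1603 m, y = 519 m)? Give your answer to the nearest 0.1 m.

Let the plane be z = a·x + b·y + c.
TP-B−TP-A: 779a + 728b = 684.4;  TP-C−TP-A: −743a + 218b = −0.3.
Solving gives a = 0.210232, b = 0.715150.
Then c = 871.6 − a·245 − b·271 = 626.29.
At (1603, 519): z = 337.0 + 371.2 + 626.29 = 1334.5 m.

1334.5 m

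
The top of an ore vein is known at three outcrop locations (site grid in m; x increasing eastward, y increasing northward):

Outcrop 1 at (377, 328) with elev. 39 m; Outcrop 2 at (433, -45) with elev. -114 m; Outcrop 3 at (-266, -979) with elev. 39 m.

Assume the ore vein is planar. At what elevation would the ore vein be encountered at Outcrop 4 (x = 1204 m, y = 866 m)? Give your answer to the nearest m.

Two edge vectors: Outcrop 1→Outcrop 2 = (56, -373, -153), Outcrop 1→Outcrop 3 = (-643, -1307, 0).
Normal n = (Outcrop 1→Outcrop 2) × (Outcrop 1→Outcrop 3) = (-199971, 98379, -313031).
So ∂z/∂x = −n_x/n_z = −0.63882 and ∂z/∂y = −n_y/n_z = 0.31428.
Intercept c from Outcrop 1: 39 + 240.84 − 103.08 = 176.75.
At (1204, 866): z = −769.1 + 272.2 + 176.75 = -320.2 m.

-320 m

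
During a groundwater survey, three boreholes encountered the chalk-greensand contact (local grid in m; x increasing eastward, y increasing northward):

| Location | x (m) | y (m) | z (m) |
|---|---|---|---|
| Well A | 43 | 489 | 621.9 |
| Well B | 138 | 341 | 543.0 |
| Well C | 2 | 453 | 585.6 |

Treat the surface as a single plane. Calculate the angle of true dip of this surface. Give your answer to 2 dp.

Let the plane be z = a·x + b·y + c.
Well B−Well A: 95a − 148b = −78.9;  Well C−Well A: −41a − 36b = −36.3.
Solving gives a = 0.26686, b = 0.70441.
Gradient magnitude |∇z| = √(a² + b²) = √(0.07122 + 0.49619) = 0.75326.
True dip = arctan(0.75326) = 36.99°, dipping toward SSW (azimuth ≈ 201°).

36.99°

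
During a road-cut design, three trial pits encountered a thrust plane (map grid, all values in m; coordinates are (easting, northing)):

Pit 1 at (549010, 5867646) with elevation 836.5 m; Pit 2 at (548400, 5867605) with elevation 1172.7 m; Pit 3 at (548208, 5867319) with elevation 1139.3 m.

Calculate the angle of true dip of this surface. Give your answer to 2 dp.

Let the plane be z = a·E + b·N + c.
Pit 2−Pit 1: −610a − 41b = 336.2;  Pit 3−Pit 1: −802a − 327b = 302.8.
Solving gives a = −0.58541, b = 0.50979.
Gradient magnitude |∇z| = √(a² + b²) = √(0.34271 + 0.25988) = 0.77627.
True dip = arctan(0.77627) = 37.82°, dipping toward SE (azimuth ≈ 131°).

37.82°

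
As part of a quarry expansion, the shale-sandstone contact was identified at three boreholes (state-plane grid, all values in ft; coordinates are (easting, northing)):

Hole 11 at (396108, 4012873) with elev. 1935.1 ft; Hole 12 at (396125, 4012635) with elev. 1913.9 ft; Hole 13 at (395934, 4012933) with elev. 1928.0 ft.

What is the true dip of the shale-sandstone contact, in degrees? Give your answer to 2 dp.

Let the plane be z = a·E + b·N + c.
Hole 12−Hole 11: 17a − 238b = −21.2;  Hole 13−Hole 11: −174a + 60b = −7.1.
Solving gives a = 0.07333, b = 0.09431.
Gradient magnitude |∇z| = √(a² + b²) = √(0.00538 + 0.00889) = 0.11946.
True dip = arctan(0.11946) = 6.81°, dipping toward SW (azimuth ≈ 218°).

6.81°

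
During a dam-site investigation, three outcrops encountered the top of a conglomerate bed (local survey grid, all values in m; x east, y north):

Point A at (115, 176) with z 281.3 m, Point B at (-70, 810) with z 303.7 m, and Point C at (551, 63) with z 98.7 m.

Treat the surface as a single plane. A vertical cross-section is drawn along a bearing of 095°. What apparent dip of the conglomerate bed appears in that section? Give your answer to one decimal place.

23.4°

Two edge vectors: Point A→Point B = (-185, 634, 22.4), Point A→Point C = (436, -113, -182.6).
Normal n = (Point A→Point B) × (Point A→Point C) = (-113237.2, -24014.6, -255519).
So ∂z/∂x = −n_x/n_z = −0.44317 and ∂z/∂y = −n_y/n_z = −0.09398.
Unit vector along 095° is (sin 95°, cos 95°) = (0.9962, -0.0872).
Slope in that direction = a·(0.9962) + b·(-0.0872) = −0.43329.
Apparent dip = arctan|0.43329| = 23.4° (true dip is 24.4°, so apparent ≤ true as expected).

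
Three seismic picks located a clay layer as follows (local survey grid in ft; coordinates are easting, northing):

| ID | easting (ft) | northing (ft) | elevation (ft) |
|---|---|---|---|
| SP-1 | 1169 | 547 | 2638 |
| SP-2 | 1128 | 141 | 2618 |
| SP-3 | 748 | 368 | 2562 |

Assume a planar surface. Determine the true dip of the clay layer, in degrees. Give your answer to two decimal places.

9.64°

Two edge vectors: SP-1→SP-2 = (-41, -406, -20), SP-1→SP-3 = (-421, -179, -76).
Normal n = (SP-1→SP-2) × (SP-1→SP-3) = (27276, 5304, -163587).
So ∂z/∂easting = −n_x/n_z = 0.16674 and ∂z/∂northing = −n_y/n_z = 0.03242.
Gradient magnitude |∇z| = √(a² + b²) = √(0.02780 + 0.00105) = 0.16986.
True dip = arctan(0.16986) = 9.64°, dipping toward W (azimuth ≈ 259°).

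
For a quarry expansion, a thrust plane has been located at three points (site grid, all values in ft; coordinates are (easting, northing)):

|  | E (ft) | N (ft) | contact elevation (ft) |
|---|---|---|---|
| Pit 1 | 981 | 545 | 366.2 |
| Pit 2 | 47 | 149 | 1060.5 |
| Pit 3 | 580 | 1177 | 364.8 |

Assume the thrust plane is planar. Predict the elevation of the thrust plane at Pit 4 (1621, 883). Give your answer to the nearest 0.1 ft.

-134.4 ft

Two edge vectors: Pit 1→Pit 2 = (-934, -396, 694.3), Pit 1→Pit 3 = (-401, 632, -1.4).
Normal n = (Pit 1→Pit 2) × (Pit 1→Pit 3) = (-438243.2, -279721.9, -749084).
So ∂z/∂E = −n_x/n_z = −0.585039 and ∂z/∂N = −n_y/n_z = −0.373419.
Intercept c from Pit 1: 366.2 + 573.92 + 203.51 = 1143.64.
At (1621, 883): z = −948.3 − 329.7 + 1143.64 = -134.4 ft.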